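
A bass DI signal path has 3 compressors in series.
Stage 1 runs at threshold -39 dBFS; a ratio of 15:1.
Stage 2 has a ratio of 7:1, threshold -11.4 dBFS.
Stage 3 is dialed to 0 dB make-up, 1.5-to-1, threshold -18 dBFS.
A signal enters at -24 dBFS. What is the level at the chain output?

-38 dBFS

Stage 1: -24 dBFS is 15 dB over -39 dBFS; at 15:1 that becomes 1 dB over, giving -38 dBFS.
Stage 2: -38 dBFS is at or below the -11.4 dBFS threshold — no compression; output -38 dBFS.
Stage 3: -38 dBFS is at or below the -18 dBFS threshold — no compression; output -38 dBFS.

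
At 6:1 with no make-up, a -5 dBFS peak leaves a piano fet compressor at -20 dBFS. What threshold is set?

-23 dBFS

Gain reduction = -5 − (-20) = 15 dB; output overshoot = GR / (R − 1) = 15 / 5 = 3 dB.
Threshold = output − output overshoot = -20 − 3 = -23 dBFS.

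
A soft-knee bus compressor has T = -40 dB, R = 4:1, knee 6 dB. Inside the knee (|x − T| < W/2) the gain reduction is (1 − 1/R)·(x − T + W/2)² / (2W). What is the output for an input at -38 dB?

x − T + W/2 = -38 − (-40) + 3 = 5.
GR = (1 − 1/4) × 5² / 12 = 0.75 × 25 / 12 = 1.5625 dB.
Output = -38 − 1.5625 = -39.5625 dB.

-39.5625 dB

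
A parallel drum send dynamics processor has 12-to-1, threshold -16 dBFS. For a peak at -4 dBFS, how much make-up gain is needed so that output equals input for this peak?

Overshoot 12 dB → 12/12 = 1 dB after compression, so the compressed level is -16 + 1 = -15 dBFS.
Make-up = target − compressed = -4 − (-15) = 11 dB.

11 dB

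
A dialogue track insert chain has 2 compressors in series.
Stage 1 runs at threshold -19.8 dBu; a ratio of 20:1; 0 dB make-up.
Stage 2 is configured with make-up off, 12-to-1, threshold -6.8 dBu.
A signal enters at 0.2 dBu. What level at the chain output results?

-18.8 dBu

Stage 1: 20 dB above -19.8 dBu, reduced 20:1 to 1 dB above → -18.8 dBu.
Stage 2: -18.8 dBu ≤ -6.8 dBu, so stage 2 doesn't engage; output -18.8 dBu.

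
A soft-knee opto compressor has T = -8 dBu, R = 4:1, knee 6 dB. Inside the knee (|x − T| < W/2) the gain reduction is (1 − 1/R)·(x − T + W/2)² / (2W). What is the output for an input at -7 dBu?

x − T + W/2 = -7 − (-8) + 3 = 4.
GR = (1 − 1/4) × 4² / 12 = 0.75 × 16 / 12 = 1 dB.
Output = -7 − 1 = -8 dBu.

-8 dBu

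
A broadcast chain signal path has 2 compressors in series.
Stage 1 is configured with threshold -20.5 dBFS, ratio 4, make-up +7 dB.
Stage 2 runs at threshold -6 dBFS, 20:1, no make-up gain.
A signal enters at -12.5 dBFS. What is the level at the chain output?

-11.5 dBFS

Stage 1: 8 dB above -20.5 dBFS, reduced 4:1 to 2 dB above → -18.5 dBFS; +7 dB make-up → -11.5 dBFS.
Stage 2: below threshold (-11.5 ≤ -6); passes unchanged; output -11.5 dBFS.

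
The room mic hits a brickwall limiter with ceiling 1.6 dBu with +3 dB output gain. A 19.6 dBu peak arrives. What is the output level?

A brickwall limiter is an ∞:1 compressor: any input above the ceiling is clamped to 1.6 dBu.
Output gain then adds 3 dB: 1.6 + 3 = 4.6 dBu.

4.6 dBu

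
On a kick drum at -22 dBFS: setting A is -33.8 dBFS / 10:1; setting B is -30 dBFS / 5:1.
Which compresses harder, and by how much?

A, by 4.22 dB

A: overshoot 11.8 dB → output overshoot 1.18 dB → GR 10.62 dB.
B: overshoot 8 dB → output overshoot 1.6 dB → GR 6.4 dB.
Difference: 4.22 dB in favour of A.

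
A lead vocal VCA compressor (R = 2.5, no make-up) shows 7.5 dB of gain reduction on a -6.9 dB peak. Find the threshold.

-19.4 dB

Gain reduction = -6.9 − (-14.4) = 7.5 dB; output overshoot = GR / (R − 1) = 7.5 / 1.5 = 5 dB.
Threshold = output − output overshoot = -14.4 − 5 = -19.4 dB.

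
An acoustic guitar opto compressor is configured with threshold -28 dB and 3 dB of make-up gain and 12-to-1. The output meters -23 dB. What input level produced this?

-4 dB

Stripping the +3 dB make-up gives -26 dB at the gain stage.
That's 2 dB above the -28 dB threshold.
Before 12:1 compression the overshoot was 2 × 12 = 24 dB, so input = -28 + 24 = -4 dB.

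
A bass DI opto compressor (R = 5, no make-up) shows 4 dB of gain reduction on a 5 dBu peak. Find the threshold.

Gain reduction = 5 − 1 = 4 dB; output overshoot = GR / (R − 1) = 4 / 4 = 1 dB.
Threshold = output − output overshoot = 1 − 1 = 0 dBu.

0 dBu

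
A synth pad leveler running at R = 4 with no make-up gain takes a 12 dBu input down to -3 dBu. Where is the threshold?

Let T be the threshold. Output overshoot = (input overshoot)/R, so -3 − T = (12 − T)/4.
4·(-3 − T) = 12 − T → 3·T = -12 − 12 = -24.
T = -24/3 = -8 dBu.

-8 dBu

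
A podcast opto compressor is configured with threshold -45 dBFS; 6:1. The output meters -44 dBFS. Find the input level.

Post-compression overshoot = -44 − (-45) = 1 dB.
Undo the ratio: input overshoot = 1 × 6 = 6 dB, giving input = -39 dBFS.

-39 dBFS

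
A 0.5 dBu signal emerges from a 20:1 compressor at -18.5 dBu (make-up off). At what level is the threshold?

-19.5 dBu

Gain reduction = 0.5 − (-18.5) = 19 dB; output overshoot = GR / (R − 1) = 19 / 19 = 1 dB.
Threshold = output − output overshoot = -18.5 − 1 = -19.5 dBu.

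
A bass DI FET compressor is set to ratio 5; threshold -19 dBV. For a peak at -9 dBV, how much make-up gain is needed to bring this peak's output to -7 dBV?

10 dB

Overshoot 10 dB → 10/5 = 2 dB after compression, so the compressed level is -19 + 2 = -17 dBV.
Make-up = target − compressed = -7 − (-17) = 10 dB.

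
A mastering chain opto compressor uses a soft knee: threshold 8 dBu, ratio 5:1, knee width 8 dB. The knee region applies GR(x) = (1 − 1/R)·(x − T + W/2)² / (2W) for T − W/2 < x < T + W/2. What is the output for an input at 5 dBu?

x − T + W/2 = 5 − 8 + 4 = 1.
GR = (1 − 1/5) × 1² / 16 = 0.8 × 1 / 16 = 0.05 dB.
Output = 5 − 0.05 = 4.95 dBu.

4.95 dBu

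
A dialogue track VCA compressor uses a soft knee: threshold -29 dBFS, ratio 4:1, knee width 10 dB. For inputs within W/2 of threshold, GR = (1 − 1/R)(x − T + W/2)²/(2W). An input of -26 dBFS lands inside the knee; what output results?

x − T + W/2 = -26 − (-29) + 5 = 8.
GR = (1 − 1/4) × 8² / 20 = 0.75 × 64 / 20 = 2.4 dB.
Output = -26 − 2.4 = -28.4 dBFS.

-28.4 dBFS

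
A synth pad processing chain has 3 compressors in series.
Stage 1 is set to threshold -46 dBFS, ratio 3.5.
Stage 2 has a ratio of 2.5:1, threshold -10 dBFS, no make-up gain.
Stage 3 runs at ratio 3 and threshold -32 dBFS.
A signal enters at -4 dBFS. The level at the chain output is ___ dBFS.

Stage 1: overshoot 42 dB → 42/3.5 = 12 dB → -34 dBFS.
Stage 2: -34 dBFS is at or below the -10 dBFS threshold — no compression; output -34 dBFS.
Stage 3: -34 dBFS is at or below the -32 dBFS threshold — no compression; output -34 dBFS.

-34 dBFS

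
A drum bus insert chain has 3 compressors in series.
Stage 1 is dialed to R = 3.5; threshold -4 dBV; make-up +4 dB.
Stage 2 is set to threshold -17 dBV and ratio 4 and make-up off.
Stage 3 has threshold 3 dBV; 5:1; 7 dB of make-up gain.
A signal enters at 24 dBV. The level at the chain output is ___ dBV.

-3.75 dBV

Stage 1: 24 dBV is 28 dB over -4 dBV; at 3.5:1 that becomes 8 dB over, giving 4 dBV; +4 dB make-up → 8 dBV.
Stage 2: 25 dB above -17 dBV, reduced 4:1 to 6.25 dB above → -10.75 dBV.
Stage 3: below threshold (-10.75 ≤ 3); passes unchanged; make-up brings it to -3.75 dBV.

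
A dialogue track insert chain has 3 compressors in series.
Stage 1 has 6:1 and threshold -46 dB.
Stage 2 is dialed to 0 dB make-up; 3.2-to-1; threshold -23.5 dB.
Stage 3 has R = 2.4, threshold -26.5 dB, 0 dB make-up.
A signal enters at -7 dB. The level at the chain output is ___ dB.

Stage 1: 39 dB above -46 dB, reduced 6:1 to 6.5 dB above → -39.5 dB.
Stage 2: -39.5 dB ≤ -23.5 dB, so stage 2 doesn't engage; output -39.5 dB.
Stage 3: below threshold (-39.5 ≤ -26.5); passes unchanged; output -39.5 dB.

-39.5 dB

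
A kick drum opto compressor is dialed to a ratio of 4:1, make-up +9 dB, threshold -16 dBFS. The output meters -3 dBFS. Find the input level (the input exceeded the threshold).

0 dBFS

Remove make-up: -3 − 9 = -12 dBFS.
The compressed level sits -12 − (-16) = 4 dB over threshold.
Input overshoot = R × output overshoot = 16 dB → input = -16 + 16 = 0 dBFS.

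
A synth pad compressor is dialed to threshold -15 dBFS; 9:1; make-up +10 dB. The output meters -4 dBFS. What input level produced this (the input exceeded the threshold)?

-6 dBFS

Before make-up, the level was -4 − 10 = -14 dBFS.
That's 1 dB above the -15 dBFS threshold.
Undo the ratio: input overshoot = 1 × 9 = 9 dB, giving input = -6 dBFS.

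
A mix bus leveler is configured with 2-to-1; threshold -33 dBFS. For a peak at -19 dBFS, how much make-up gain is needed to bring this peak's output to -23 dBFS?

Overshoot 14 dB → 14/2 = 7 dB after compression, so the compressed level is -33 + 7 = -26 dBFS.
Make-up = target − compressed = -23 − (-26) = 3 dB.

3 dB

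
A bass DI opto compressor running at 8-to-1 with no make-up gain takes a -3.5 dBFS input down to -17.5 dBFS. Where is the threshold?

Input is 16 dB above T (since output overshoot × R = input overshoot: (-17.5 − T)·8 = -3.5 − T gives T = -19.5 dBFS).
Check: -19.5 + (-3.5 − (-19.5))/8 = -19.5 + 2 = -17.5 dBFS. ✓

-19.5 dBFS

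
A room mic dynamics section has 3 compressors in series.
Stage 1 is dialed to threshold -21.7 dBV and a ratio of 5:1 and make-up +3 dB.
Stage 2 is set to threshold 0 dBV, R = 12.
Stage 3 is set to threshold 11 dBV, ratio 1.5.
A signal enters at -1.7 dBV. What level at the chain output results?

-14.7 dBV

Stage 1: overshoot 20 dB → 20/5 = 4 dB → -17.7 dBV; +3 dB make-up → -14.7 dBV.
Stage 2: -14.7 dBV ≤ 0 dBV, so stage 2 doesn't engage; output -14.7 dBV.
Stage 3: below threshold (-14.7 ≤ 11); passes unchanged; output -14.7 dBV.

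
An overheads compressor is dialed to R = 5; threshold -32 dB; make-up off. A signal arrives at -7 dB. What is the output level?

The input is 25 dB above the -32 dB threshold.
5:1 compression reduces that to 25/5 = 5 dB over.
So the level is -32 + 5 = -27 dB.

-27 dB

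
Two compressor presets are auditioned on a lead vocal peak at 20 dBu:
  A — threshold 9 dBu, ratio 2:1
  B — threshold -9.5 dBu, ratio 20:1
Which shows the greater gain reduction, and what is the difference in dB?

B, by 22.525 dB

A: GR = 11 − 11/2 = 5.5 dB.
B: GR = 29.5 − 29.5/20 = 28.025 dB.
B applies 22.525 dB more gain reduction.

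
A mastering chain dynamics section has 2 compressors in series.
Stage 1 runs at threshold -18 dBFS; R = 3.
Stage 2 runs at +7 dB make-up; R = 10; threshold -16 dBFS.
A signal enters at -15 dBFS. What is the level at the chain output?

Stage 1: -15 dBFS is 3 dB over -18 dBFS; at 3:1 that becomes 1 dB over, giving -17 dBFS.
Stage 2: -17 dBFS ≤ -16 dBFS, so stage 2 doesn't engage; make-up brings it to -10 dBFS.

-10 dBFS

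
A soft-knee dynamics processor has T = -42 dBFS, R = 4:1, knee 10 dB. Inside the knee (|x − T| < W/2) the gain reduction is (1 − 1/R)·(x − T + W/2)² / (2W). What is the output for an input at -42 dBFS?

-42.9375 dBFS

x − T + W/2 = -42 − (-42) + 5 = 5.
GR = (1 − 1/4) × 5² / 20 = 0.75 × 25 / 20 = 0.9375 dB.
Output = -42 − 0.9375 = -42.9375 dBFS.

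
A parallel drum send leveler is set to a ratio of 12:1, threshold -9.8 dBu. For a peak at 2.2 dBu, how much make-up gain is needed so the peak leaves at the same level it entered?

11 dB

Without make-up, output = threshold + overshoot/12 = -9.8 + 1 = -8.8 dBu.
Gap to target: 11 dB.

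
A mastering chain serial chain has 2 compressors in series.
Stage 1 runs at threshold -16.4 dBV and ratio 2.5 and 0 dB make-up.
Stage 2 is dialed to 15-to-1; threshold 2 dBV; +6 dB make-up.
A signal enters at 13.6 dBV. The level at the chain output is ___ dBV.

1.6 dBV

Stage 1: overshoot 30 dB → 30/2.5 = 12 dB → -4.4 dBV.
Stage 2: below threshold (-4.4 ≤ 2); passes unchanged; make-up brings it to 1.6 dBV.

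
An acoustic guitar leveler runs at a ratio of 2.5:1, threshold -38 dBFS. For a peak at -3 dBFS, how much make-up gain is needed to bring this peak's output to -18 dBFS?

Without make-up, output = threshold + overshoot/2.5 = -38 + 14 = -24 dBFS.
Gap to target: 6 dB.

6 dB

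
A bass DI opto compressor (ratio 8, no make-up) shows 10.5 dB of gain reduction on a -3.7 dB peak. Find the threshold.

Gain reduction = -3.7 − (-14.2) = 10.5 dB; output overshoot = GR / (R − 1) = 10.5 / 7 = 1.5 dB.
Threshold = output − output overshoot = -14.2 − 1.5 = -15.7 dB.

-15.7 dB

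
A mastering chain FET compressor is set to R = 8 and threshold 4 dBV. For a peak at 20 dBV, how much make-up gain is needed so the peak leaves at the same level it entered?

14 dB

Overshoot 16 dB → 16/8 = 2 dB after compression, so the compressed level is 4 + 2 = 6 dBV.
Make-up = target − compressed = 20 − 6 = 14 dB.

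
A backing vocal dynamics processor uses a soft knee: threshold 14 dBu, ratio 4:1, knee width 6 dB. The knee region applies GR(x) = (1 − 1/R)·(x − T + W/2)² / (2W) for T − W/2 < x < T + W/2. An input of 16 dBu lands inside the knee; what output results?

14.4375 dBu

x − T + W/2 = 16 − 14 + 3 = 5.
GR = (1 − 1/4) × 5² / 12 = 0.75 × 25 / 12 = 1.5625 dB.
Output = 16 − 1.5625 = 14.4375 dBu.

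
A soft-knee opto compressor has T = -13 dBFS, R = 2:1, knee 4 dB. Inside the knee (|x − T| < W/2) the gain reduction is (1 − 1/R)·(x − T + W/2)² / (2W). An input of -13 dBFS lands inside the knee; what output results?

-13.25 dBFS

x − T + W/2 = -13 − (-13) + 2 = 2.
GR = (1 − 1/2) × 2² / 8 = 0.5 × 4 / 8 = 0.25 dB.
Output = -13 − 0.25 = -13.25 dBFS.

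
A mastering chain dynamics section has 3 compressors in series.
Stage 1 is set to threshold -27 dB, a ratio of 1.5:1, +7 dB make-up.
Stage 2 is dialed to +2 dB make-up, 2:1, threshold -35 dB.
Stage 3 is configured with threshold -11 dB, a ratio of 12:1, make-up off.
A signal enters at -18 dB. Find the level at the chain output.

Stage 1: 9 dB above -27 dB, reduced 1.5:1 to 6 dB above → -21 dB; +7 dB make-up → -14 dB.
Stage 2: -14 dB is 21 dB over -35 dB; at 2:1 that becomes 10.5 dB over, giving -24.5 dB; +2 dB make-up → -22.5 dB.
Stage 3: below threshold (-22.5 ≤ -11); passes unchanged; output -22.5 dB.

-22.5 dB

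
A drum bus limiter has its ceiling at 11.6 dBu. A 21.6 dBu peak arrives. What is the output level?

A brickwall limiter is an ∞:1 compressor: any input above the ceiling is clamped to 11.6 dBu.

11.6 dBu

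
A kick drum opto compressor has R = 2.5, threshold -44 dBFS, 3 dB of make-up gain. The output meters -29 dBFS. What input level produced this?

-14 dBFS

Remove make-up: -29 − 3 = -32 dBFS.
Post-compression overshoot = -32 − (-44) = 12 dB.
Input overshoot = R × output overshoot = 30 dB → input = -44 + 30 = -14 dBFS.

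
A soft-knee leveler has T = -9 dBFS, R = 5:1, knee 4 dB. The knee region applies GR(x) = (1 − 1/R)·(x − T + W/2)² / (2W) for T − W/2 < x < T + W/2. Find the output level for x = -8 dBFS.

x − T + W/2 = -8 − (-9) + 2 = 3.
GR = (1 − 1/5) × 3² / 8 = 0.8 × 9 / 8 = 0.9 dB.
Output = -8 − 0.9 = -8.9 dBFS.

-8.9 dBFS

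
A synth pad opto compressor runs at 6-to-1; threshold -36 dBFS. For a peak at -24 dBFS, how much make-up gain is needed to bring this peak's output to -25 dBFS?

The peak compresses to -36 + 12/6 = -34 dBFS.
To reach -25 dBFS requires -25 − (-34) = 9 dB of make-up.

9 dB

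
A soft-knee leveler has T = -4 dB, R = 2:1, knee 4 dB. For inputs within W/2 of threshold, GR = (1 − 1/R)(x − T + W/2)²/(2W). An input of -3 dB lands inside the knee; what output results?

x − T + W/2 = -3 − (-4) + 2 = 3.
GR = (1 − 1/2) × 3² / 8 = 0.5 × 9 / 8 = 0.5625 dB.
Output = -3 − 0.5625 = -3.5625 dB.

-3.5625 dB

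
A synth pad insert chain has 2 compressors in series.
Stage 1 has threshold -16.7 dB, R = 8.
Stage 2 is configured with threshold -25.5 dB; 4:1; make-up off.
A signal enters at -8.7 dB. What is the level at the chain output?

-23.05 dB

Stage 1: 8 dB above -16.7 dB, reduced 8:1 to 1 dB above → -15.7 dB.
Stage 2: 9.8 dB above -25.5 dB, reduced 4:1 to 2.45 dB above → -23.05 dB.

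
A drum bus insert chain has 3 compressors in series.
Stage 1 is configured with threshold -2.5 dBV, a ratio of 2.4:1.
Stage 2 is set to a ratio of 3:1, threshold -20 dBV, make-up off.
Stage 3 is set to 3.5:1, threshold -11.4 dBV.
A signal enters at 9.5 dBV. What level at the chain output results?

-12.5 dBV

Stage 1: 9.5 dBV is 12 dB over -2.5 dBV; at 2.4:1 that becomes 5 dB over, giving 2.5 dBV.
Stage 2: 2.5 dBV is 22.5 dB over -20 dBV; at 3:1 that becomes 7.5 dB over, giving -12.5 dBV.
Stage 3: -12.5 dBV is at or below the -11.4 dBV threshold — no compression; output -12.5 dBV.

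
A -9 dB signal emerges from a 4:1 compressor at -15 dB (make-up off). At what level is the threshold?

-17 dB

Let T be the threshold. Output overshoot = (input overshoot)/R, so -15 − T = (-9 − T)/4.
4·(-15 − T) = -9 − T → 3·T = -60 − (-9) = -51.
T = -51/3 = -17 dB.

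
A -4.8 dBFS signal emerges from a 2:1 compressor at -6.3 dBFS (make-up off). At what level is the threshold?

-7.8 dBFS

Gain reduction = -4.8 − (-6.3) = 1.5 dB; output overshoot = GR / (R − 1) = 1.5 / 1 = 1.5 dB.
Threshold = output − output overshoot = -6.3 − 1.5 = -7.8 dBFS.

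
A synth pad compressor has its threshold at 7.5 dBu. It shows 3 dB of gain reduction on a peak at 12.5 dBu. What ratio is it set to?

2.5:1

Input overshoot = 12.5 − 7.5 = 5 dB.
Output overshoot = 5 − 3 = 2 dB.
Ratio = input overshoot / output overshoot = 5 / 2 = 2.5.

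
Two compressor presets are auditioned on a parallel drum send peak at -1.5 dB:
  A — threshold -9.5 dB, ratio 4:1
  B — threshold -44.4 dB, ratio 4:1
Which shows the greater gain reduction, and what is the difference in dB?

B, by 26.175 dB

A: GR = 8 − 8/4 = 6 dB.
B: GR = 42.9 − 42.9/4 = 32.175 dB.
Difference: 26.175 dB in favour of B.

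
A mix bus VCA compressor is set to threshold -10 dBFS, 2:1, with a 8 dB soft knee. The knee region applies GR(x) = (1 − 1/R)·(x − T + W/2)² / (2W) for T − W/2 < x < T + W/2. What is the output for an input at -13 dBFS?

x − T + W/2 = -13 − (-10) + 4 = 1.
GR = (1 − 1/2) × 1² / 16 = 0.5 × 1 / 16 = 0.03125 dB.
Output = -13 − 0.03125 = -13.03125 dBFS.

-13.03125 dBFS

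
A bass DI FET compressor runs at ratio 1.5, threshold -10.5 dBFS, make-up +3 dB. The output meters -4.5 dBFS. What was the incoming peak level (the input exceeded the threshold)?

Stripping the +3 dB make-up gives -7.5 dBFS at the gain stage.
The compressed level sits -7.5 − (-10.5) = 3 dB over threshold.
Input overshoot = R × output overshoot = 4.5 dB → input = -10.5 + 4.5 = -6 dBFS.

-6 dBFS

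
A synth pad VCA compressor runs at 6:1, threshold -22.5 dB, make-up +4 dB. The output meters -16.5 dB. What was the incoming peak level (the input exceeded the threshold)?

Remove make-up: -16.5 − 4 = -20.5 dB.
Post-compression overshoot = -20.5 − (-22.5) = 2 dB.
Before 6:1 compression the overshoot was 2 × 6 = 12 dB, so input = -22.5 + 12 = -10.5 dB.

-10.5 dB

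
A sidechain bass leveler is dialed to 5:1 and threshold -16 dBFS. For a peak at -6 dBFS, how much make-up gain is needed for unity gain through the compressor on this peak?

8 dB

Overshoot 10 dB → 10/5 = 2 dB after compression, so the compressed level is -16 + 2 = -14 dBFS.
Make-up = target − compressed = -6 − (-14) = 8 dB.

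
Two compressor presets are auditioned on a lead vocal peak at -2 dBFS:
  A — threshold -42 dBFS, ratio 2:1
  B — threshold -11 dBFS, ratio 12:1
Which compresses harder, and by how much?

A: GR = 40 − 40/2 = 20 dB.
B: GR = 9 − 9/12 = 8.25 dB.
Difference: 11.75 dB in favour of A.

A, by 11.75 dB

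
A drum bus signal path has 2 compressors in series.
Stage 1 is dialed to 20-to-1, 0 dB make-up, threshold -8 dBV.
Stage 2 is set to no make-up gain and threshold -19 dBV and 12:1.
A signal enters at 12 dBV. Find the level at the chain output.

Stage 1: 12 dBV is 20 dB over -8 dBV; at 20:1 that becomes 1 dB over, giving -7 dBV.
Stage 2: 12 dB above -19 dBV, reduced 12:1 to 1 dB above → -18 dBV.

-18 dBV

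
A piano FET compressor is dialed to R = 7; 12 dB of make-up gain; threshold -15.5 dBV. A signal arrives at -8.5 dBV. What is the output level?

-2.5 dBV

Overshoot: -8.5 − (-15.5) = 7 dB.
The 7 dB excess becomes 1 dB after 7:1 reduction.
So the level is -15.5 + 1 = -14.5 dBV; make-up adds 12 dB, giving -2.5 dBV.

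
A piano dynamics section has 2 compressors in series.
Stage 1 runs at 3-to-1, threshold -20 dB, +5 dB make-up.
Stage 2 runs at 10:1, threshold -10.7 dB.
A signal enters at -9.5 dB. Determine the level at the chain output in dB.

-11.5 dB

Stage 1: overshoot 10.5 dB → 10.5/3 = 3.5 dB → -16.5 dB; +5 dB make-up → -11.5 dB.
Stage 2: -11.5 dB ≤ -10.7 dB, so stage 2 doesn't engage; output -11.5 dB.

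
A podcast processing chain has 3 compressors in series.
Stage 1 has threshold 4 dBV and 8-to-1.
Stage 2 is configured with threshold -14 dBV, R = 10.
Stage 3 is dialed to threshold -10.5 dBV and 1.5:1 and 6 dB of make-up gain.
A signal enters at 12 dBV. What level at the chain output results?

Stage 1: overshoot 8 dB → 8/8 = 1 dB → 5 dBV.
Stage 2: 5 dBV is 19 dB over -14 dBV; at 10:1 that becomes 1.9 dB over, giving -12.1 dBV.
Stage 3: -12.1 dBV ≤ -10.5 dBV, so stage 3 doesn't engage; make-up brings it to -6.1 dBV.

-6.1 dBV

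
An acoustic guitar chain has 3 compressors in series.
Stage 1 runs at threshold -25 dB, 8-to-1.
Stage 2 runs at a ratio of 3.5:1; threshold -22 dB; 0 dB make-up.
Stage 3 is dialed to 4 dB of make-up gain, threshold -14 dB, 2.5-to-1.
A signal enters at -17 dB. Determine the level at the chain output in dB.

-20 dB

Stage 1: 8 dB above -25 dB, reduced 8:1 to 1 dB above → -24 dB.
Stage 2: below threshold (-24 ≤ -22); passes unchanged; output -24 dB.
Stage 3: below threshold (-24 ≤ -14); passes unchanged; make-up brings it to -20 dB.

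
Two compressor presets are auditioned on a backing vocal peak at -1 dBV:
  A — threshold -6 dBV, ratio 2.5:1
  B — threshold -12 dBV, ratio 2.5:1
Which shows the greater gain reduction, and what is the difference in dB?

B, by 3.6 dB

A: overshoot 5 dB → output overshoot 2 dB → GR 3 dB.
B: overshoot 11 dB → output overshoot 4.4 dB → GR 6.6 dB.
Difference: 3.6 dB in favour of B.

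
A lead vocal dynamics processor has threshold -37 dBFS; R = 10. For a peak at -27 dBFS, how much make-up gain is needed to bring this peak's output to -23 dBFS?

13 dB

Overshoot 10 dB → 10/10 = 1 dB after compression, so the compressed level is -37 + 1 = -36 dBFS.
Make-up = target − compressed = -23 − (-36) = 13 dB.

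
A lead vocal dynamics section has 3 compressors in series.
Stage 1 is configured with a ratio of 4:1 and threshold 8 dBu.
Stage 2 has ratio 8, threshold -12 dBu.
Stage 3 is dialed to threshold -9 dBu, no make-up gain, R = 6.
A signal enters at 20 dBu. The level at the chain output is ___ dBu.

-9.125 dBu

Stage 1: 12 dB above 8 dBu, reduced 4:1 to 3 dB above → 11 dBu.
Stage 2: 11 dBu is 23 dB over -12 dBu; at 8:1 that becomes 2.875 dB over, giving -9.125 dBu.
Stage 3: below threshold (-9.125 ≤ -9); passes unchanged; output -9.125 dBu.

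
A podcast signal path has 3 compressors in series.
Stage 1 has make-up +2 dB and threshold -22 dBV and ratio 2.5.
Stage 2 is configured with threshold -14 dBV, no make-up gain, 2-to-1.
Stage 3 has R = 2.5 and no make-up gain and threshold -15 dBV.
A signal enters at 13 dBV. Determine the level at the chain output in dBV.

-13 dBV

Stage 1: 35 dB above -22 dBV, reduced 2.5:1 to 14 dB above → -8 dBV; +2 dB make-up → -6 dBV.
Stage 2: 8 dB above -14 dBV, reduced 2:1 to 4 dB above → -10 dBV.
Stage 3: 5 dB above -15 dBV, reduced 2.5:1 to 2 dB above → -13 dBV.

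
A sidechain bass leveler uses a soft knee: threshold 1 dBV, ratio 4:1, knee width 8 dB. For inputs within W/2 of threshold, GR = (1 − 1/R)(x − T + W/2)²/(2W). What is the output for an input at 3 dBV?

1.3125 dBV

x − T + W/2 = 3 − 1 + 4 = 6.
GR = (1 − 1/4) × 6² / 16 = 0.75 × 36 / 16 = 1.6875 dB.
Output = 3 − 1.6875 = 1.3125 dBV.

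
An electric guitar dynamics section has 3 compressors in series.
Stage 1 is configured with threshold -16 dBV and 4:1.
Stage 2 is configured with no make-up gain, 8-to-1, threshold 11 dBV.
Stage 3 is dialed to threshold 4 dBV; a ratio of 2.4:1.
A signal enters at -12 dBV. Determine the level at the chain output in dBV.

-15 dBV

Stage 1: -12 dBV is 4 dB over -16 dBV; at 4:1 that becomes 1 dB over, giving -15 dBV.
Stage 2: -15 dBV ≤ 11 dBV, so stage 2 doesn't engage; output -15 dBV.
Stage 3: -15 dBV ≤ 4 dBV, so stage 3 doesn't engage; output -15 dBV.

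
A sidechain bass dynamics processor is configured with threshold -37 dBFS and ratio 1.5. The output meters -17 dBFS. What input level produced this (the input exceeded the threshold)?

That's 20 dB above the -37 dBFS threshold.
Before 1.5:1 compression the overshoot was 20 × 1.5 = 30 dB, so input = -37 + 30 = -7 dBFS.

-7 dBFS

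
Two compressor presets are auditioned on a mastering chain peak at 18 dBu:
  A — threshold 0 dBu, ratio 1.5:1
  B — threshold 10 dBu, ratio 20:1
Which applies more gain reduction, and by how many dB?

B, by 1.6 dB

A: 18 dB over, compressed to 12 dB over, so 6 dB of GR.
B: 8 dB over, compressed to 0.4 dB over, so 7.6 dB of GR.
B applies 1.6 dB more gain reduction.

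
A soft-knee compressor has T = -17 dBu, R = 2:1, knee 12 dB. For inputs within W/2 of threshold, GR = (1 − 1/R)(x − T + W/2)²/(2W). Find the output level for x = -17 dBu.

-17.75 dBu

x − T + W/2 = -17 − (-17) + 6 = 6.
GR = (1 − 1/2) × 6² / 24 = 0.5 × 36 / 24 = 0.75 dB.
Output = -17 − 0.75 = -17.75 dBu.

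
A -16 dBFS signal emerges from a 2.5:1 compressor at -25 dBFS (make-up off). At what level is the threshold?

Input is 15 dB above T (since output overshoot × R = input overshoot: (-25 − T)·2.5 = -16 − T gives T = -31 dBFS).
Check: -31 + (-16 − (-31))/2.5 = -31 + 6 = -25 dBFS. ✓

-31 dBFS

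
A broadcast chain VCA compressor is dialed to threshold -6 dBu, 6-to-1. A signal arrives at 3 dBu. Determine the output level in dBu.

-4.5 dBu

3 dBu sits 9 dB over threshold.
At 6:1 the overshoot is divided by 6, leaving 1.5 dB above threshold.
Output = -6 + 1.5 = -4.5 dBu.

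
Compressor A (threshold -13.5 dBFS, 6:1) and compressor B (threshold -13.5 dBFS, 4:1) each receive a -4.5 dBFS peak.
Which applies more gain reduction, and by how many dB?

A: GR = 9 − 9/6 = 7.5 dB.
B: GR = 9 − 9/4 = 6.75 dB.
Difference: 0.75 dB in favour of A.

A, by 0.75 dB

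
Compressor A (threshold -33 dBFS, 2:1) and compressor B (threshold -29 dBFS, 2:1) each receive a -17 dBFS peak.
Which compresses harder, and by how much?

A, by 2 dB

A: 16 dB over, compressed to 8 dB over, so 8 dB of GR.
B: 12 dB over, compressed to 6 dB over, so 6 dB of GR.
Difference: 2 dB in favour of A.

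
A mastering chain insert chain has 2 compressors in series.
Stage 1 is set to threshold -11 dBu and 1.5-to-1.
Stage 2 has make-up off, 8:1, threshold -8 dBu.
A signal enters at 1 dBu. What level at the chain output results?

-7.375 dBu

Stage 1: overshoot 12 dB → 12/1.5 = 8 dB → -3 dBu.
Stage 2: -3 dBu is 5 dB over -8 dBu; at 8:1 that becomes 0.625 dB over, giving -7.375 dBu.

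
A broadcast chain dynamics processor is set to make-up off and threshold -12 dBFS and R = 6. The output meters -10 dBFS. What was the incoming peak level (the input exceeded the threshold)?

That's 2 dB above the -12 dBFS threshold.
Before 6:1 compression the overshoot was 2 × 6 = 12 dB, so input = -12 + 12 = 0 dBFS.

0 dBFS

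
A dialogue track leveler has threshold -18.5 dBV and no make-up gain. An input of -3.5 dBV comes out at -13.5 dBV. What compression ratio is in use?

3:1

Input overshoot = -3.5 − (-18.5) = 15 dB; output overshoot = -13.5 − (-18.5) = 5 dB.
Ratio = 15 / 5 = 3.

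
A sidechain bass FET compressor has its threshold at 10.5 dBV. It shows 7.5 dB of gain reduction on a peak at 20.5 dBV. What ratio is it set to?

4:1

Input overshoot = 20.5 − 10.5 = 10 dB.
Output overshoot = 10 − 7.5 = 2.5 dB.
Ratio = input overshoot / output overshoot = 10 / 2.5 = 4.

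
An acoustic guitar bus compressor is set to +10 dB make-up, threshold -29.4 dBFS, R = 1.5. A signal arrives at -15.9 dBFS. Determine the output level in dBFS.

-10.4 dBFS

Overshoot: -15.9 − (-29.4) = 13.5 dB.
At 1.5:1 the overshoot is divided by 1.5, leaving 9 dB above threshold.
That puts the output at -20.4 dBFS; make-up adds 10 dB, giving -10.4 dBFS.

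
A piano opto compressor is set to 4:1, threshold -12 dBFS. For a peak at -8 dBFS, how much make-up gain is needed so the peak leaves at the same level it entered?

Without make-up, output = threshold + overshoot/4 = -12 + 1 = -11 dBFS.
Gap to target: 3 dB.

3 dB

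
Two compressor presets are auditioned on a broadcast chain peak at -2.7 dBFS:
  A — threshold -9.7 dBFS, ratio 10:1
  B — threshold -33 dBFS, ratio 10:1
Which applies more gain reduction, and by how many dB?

A: GR = 7 − 7/10 = 6.3 dB.
B: GR = 30.3 − 30.3/10 = 27.27 dB.
B applies 20.97 dB more gain reduction.

B, by 20.97 dB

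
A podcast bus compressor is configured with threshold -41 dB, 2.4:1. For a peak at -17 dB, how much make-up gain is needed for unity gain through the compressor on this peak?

14 dB

The peak compresses to -41 + 24/2.4 = -31 dB.
To reach -17 dB requires -17 − (-31) = 14 dB of make-up.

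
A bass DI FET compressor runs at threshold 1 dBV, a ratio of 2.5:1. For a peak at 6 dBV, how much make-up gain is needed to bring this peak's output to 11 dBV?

8 dB

Without make-up, output = threshold + overshoot/2.5 = 1 + 2 = 3 dBV.
Gap to target: 8 dB.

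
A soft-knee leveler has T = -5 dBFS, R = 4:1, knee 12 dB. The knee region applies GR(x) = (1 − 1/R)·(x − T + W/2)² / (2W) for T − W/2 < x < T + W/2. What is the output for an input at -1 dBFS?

x − T + W/2 = -1 − (-5) + 6 = 10.
GR = (1 − 1/4) × 10² / 24 = 0.75 × 100 / 24 = 3.125 dB.
Output = -1 − 3.125 = -4.125 dBFS.

-4.125 dBFS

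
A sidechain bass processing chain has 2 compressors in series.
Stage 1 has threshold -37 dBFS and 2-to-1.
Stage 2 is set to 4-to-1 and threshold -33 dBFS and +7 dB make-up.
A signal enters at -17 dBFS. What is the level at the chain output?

-24.5 dBFS

Stage 1: 20 dB above -37 dBFS, reduced 2:1 to 10 dB above → -27 dBFS.
Stage 2: -27 dBFS is 6 dB over -33 dBFS; at 4:1 that becomes 1.5 dB over, giving -31.5 dBFS; +7 dB make-up → -24.5 dBFS.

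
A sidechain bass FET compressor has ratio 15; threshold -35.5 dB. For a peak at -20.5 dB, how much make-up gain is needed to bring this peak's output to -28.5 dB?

6 dB

Without make-up, output = threshold + overshoot/15 = -35.5 + 1 = -34.5 dB.
Gap to target: 6 dB.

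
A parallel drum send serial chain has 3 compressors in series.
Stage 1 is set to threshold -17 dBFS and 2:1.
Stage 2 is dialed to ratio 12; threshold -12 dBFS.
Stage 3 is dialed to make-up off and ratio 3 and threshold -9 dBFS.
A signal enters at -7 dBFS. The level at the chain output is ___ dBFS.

-12 dBFS

Stage 1: -7 dBFS is 10 dB over -17 dBFS; at 2:1 that becomes 5 dB over, giving -12 dBFS.
Stage 2: -12 dBFS is at or below the -12 dBFS threshold — no compression; output -12 dBFS.
Stage 3: -12 dBFS is at or below the -9 dBFS threshold — no compression; output -12 dBFS.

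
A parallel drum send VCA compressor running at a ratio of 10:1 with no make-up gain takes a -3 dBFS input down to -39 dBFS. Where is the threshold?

-43 dBFS

Gain reduction = -3 − (-39) = 36 dB; output overshoot = GR / (R − 1) = 36 / 9 = 4 dB.
Threshold = output − output overshoot = -39 − 4 = -43 dBFS.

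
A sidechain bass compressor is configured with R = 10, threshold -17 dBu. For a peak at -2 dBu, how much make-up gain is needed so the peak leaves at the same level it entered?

Overshoot 15 dB → 15/10 = 1.5 dB after compression, so the compressed level is -17 + 1.5 = -15.5 dBu.
Make-up = target − compressed = -2 − (-15.5) = 13.5 dB.

13.5 dB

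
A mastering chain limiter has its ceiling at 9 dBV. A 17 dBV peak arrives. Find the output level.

A brickwall limiter is an ∞:1 compressor: any input above the ceiling is clamped to 9 dBV.

9 dBV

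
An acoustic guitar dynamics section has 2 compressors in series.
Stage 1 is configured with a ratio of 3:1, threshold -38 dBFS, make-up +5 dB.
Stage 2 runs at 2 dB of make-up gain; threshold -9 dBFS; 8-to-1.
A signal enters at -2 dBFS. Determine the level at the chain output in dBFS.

-19 dBFS

Stage 1: -2 dBFS is 36 dB over -38 dBFS; at 3:1 that becomes 12 dB over, giving -26 dBFS; +5 dB make-up → -21 dBFS.
Stage 2: -21 dBFS ≤ -9 dBFS, so stage 2 doesn't engage; make-up brings it to -19 dBFS.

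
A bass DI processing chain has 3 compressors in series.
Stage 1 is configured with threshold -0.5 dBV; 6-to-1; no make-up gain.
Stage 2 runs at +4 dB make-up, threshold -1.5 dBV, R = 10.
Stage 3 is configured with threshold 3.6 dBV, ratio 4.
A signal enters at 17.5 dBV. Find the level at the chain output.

Stage 1: overshoot 18 dB → 18/6 = 3 dB → 2.5 dBV.
Stage 2: 2.5 dBV is 4 dB over -1.5 dBV; at 10:1 that becomes 0.4 dB over, giving -1.1 dBV; +4 dB make-up → 2.9 dBV.
Stage 3: 2.9 dBV is at or below the 3.6 dBV threshold — no compression; output 2.9 dBV.

2.9 dBV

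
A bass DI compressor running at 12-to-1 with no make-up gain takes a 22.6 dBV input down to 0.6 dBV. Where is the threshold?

-1.4 dBV

Let T be the threshold. Output overshoot = (input overshoot)/R, so 0.6 − T = (22.6 − T)/12.
12·(0.6 − T) = 22.6 − T → 11·T = 7.2 − 22.6 = -15.4.
T = -15.4/11 = -1.4 dBV.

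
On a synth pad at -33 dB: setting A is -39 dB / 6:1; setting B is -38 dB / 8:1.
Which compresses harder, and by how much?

A: overshoot 6 dB → output overshoot 1 dB → GR 5 dB.
B: overshoot 5 dB → output overshoot 0.625 dB → GR 4.375 dB.
Difference: 0.625 dB in favour of A.

A, by 0.625 dB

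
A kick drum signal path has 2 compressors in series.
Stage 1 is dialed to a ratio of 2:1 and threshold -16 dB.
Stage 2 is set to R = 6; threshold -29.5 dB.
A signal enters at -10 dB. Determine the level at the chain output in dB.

Stage 1: -10 dB is 6 dB over -16 dB; at 2:1 that becomes 3 dB over, giving -13 dB.
Stage 2: -13 dB is 16.5 dB over -29.5 dB; at 6:1 that becomes 2.75 dB over, giving -26.75 dB.

-26.75 dB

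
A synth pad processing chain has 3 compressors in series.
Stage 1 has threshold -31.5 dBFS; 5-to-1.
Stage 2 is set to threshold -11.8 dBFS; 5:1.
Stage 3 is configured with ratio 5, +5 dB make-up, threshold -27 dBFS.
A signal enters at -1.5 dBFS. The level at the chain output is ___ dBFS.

Stage 1: -1.5 dBFS is 30 dB over -31.5 dBFS; at 5:1 that becomes 6 dB over, giving -25.5 dBFS.
Stage 2: -25.5 dBFS ≤ -11.8 dBFS, so stage 2 doesn't engage; output -25.5 dBFS.
Stage 3: -25.5 dBFS is 1.5 dB over -27 dBFS; at 5:1 that becomes 0.3 dB over, giving -26.7 dBFS; +5 dB make-up → -21.7 dBFS.

-21.7 dBFS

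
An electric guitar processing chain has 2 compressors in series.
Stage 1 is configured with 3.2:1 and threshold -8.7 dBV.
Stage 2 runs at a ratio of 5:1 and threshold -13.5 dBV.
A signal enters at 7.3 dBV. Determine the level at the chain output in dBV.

Stage 1: overshoot 16 dB → 16/3.2 = 5 dB → -3.7 dBV.
Stage 2: 9.8 dB above -13.5 dBV, reduced 5:1 to 1.96 dB above → -11.54 dBV.

-11.54 dBV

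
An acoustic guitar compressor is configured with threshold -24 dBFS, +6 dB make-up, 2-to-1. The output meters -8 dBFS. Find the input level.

-4 dBFS

Remove make-up: -8 − 6 = -14 dBFS.
The compressed level sits -14 − (-24) = 10 dB over threshold.
Undo the ratio: input overshoot = 10 × 2 = 20 dB, giving input = -4 dBFS.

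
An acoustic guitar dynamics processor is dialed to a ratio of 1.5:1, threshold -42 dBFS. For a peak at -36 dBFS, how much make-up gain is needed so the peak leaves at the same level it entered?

2 dB

Overshoot 6 dB → 6/1.5 = 4 dB after compression, so the compressed level is -42 + 4 = -38 dBFS.
Make-up = target − compressed = -36 − (-38) = 2 dB.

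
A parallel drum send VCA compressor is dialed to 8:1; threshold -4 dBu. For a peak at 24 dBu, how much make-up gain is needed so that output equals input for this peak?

24.5 dB

The peak compresses to -4 + 28/8 = -0.5 dBu.
To reach 24 dBu requires 24 − (-0.5) = 24.5 dB of make-up.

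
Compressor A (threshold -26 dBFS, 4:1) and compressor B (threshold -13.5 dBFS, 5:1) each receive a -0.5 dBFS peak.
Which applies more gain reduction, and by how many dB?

A, by 8.725 dB

A: GR = 25.5 − 25.5/4 = 19.125 dB.
B: GR = 13 − 13/5 = 10.4 dB.
A reduces 8.725 dB more.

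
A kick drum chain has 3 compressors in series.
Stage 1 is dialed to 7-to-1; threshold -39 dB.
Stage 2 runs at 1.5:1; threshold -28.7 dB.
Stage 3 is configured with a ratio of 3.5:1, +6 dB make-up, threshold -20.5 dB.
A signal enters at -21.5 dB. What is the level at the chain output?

Stage 1: 17.5 dB above -39 dB, reduced 7:1 to 2.5 dB above → -36.5 dB.
Stage 2: below threshold (-36.5 ≤ -28.7); passes unchanged; output -36.5 dB.
Stage 3: -36.5 dB ≤ -20.5 dB, so stage 3 doesn't engage; make-up brings it to -30.5 dB.

-30.5 dB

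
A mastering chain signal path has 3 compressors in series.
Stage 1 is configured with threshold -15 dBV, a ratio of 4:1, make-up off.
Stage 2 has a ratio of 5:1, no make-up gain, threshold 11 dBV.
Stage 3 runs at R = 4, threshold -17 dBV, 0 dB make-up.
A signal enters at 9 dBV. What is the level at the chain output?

Stage 1: 24 dB above -15 dBV, reduced 4:1 to 6 dB above → -9 dBV.
Stage 2: -9 dBV ≤ 11 dBV, so stage 2 doesn't engage; output -9 dBV.
Stage 3: -9 dBV is 8 dB over -17 dBV; at 4:1 that becomes 2 dB over, giving -15 dBV.

-15 dBV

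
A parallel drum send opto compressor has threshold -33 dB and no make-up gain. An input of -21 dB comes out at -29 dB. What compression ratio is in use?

3:1

Input overshoot = -21 − (-33) = 12 dB; output overshoot = -29 − (-33) = 4 dB.
Ratio = 12 / 4 = 3.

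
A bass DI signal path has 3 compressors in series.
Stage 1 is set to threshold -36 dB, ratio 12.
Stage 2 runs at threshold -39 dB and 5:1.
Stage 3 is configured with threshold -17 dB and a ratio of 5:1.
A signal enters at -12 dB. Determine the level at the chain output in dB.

-38 dB

Stage 1: overshoot 24 dB → 24/12 = 2 dB → -34 dB.
Stage 2: 5 dB above -39 dB, reduced 5:1 to 1 dB above → -38 dB.
Stage 3: below threshold (-38 ≤ -17); passes unchanged; output -38 dB.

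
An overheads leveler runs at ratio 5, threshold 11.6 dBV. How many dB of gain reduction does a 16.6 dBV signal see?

16.6 dBV exceeds the threshold by 5 dB.
At 5:1, output sits 5/5 = 1 dB above threshold.
Gain reduction = 5 − 1 = 4 dB.

4 dB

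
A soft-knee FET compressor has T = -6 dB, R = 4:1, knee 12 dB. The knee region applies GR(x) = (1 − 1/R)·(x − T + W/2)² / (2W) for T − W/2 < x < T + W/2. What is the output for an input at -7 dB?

-7.78125 dB

x − T + W/2 = -7 − (-6) + 6 = 5.
GR = (1 − 1/4) × 5² / 24 = 0.75 × 25 / 24 = 0.78125 dB.
Output = -7 − 0.78125 = -7.78125 dB.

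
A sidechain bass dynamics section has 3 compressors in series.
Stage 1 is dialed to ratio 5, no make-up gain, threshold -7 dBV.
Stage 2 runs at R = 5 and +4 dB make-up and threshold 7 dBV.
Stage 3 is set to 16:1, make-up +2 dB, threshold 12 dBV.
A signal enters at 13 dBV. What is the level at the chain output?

3 dBV

Stage 1: 20 dB above -7 dBV, reduced 5:1 to 4 dB above → -3 dBV.
Stage 2: -3 dBV ≤ 7 dBV, so stage 2 doesn't engage; make-up brings it to 1 dBV.
Stage 3: below threshold (1 ≤ 12); passes unchanged; make-up brings it to 3 dBV.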